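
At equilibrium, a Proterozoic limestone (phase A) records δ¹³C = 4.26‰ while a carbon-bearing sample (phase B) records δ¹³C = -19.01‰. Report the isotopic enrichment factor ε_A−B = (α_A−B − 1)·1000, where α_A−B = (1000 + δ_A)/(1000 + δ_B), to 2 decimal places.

α_A−B = (1000 + 4.26) / (1000 + -19.01) = 1004.26 / 980.99 = 1.023721
ε_A−B = (1.023721 − 1) × 1000 = 23.721‰
(The approximation ε ≈ δ_A − δ_B would give 23.27‰.)

23.72‰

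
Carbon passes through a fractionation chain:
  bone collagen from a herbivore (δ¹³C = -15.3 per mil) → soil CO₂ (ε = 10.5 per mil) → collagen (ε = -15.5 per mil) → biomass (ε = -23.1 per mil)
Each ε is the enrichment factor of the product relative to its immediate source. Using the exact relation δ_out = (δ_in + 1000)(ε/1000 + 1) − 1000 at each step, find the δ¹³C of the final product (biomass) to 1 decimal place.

-43.0 per mil

step 1: δ = (-15.30 + 1000)·(10.5/1000 + 1) − 1000 = -4.96 per mil
step 2: δ = (-4.96 + 1000)·(-15.5/1000 + 1) − 1000 = -20.38 per mil
step 3: δ = (-20.38 + 1000)·(-23.1/1000 + 1) − 1000 = -43.01 per mil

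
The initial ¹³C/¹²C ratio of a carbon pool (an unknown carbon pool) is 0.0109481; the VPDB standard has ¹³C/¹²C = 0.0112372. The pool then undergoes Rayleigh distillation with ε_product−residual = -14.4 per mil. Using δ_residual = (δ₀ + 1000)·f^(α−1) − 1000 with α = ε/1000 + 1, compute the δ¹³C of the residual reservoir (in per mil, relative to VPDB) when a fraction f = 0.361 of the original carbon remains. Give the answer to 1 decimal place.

δ₀ = (0.0109481/0.0112372 − 1)×1000 = (0.974273 − 1)×1000 = -25.727 per mil
α − 1 = ε/1000 = -0.0144
f^(α−1) = 0.361^(-0.0144) = 1.014780
δ_res = (-25.727 + 1000) × 1.014780 − 1000 = 988.673 − 1000 = -11.33 per mil

-11.3 per mil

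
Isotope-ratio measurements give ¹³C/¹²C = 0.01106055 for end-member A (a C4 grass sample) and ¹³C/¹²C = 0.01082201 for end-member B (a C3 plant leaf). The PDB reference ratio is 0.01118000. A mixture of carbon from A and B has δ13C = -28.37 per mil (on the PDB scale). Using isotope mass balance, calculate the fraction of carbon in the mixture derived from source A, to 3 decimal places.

δ_A = (0.01106055/0.01118000 − 1)×1000 = (0.989316 − 1)×1000 = -10.684 per mil
δ_B = (0.01082201/0.01118000 − 1)×1000 = (0.967979 − 1)×1000 = -32.021 per mil
f_A = (δ_mix − δ_B)/(δ_A − δ_B) = (-28.37 − (-32.021))/(-10.684 − (-32.021))
f_A = 3.651 / 21.336 = 0.1711

0.171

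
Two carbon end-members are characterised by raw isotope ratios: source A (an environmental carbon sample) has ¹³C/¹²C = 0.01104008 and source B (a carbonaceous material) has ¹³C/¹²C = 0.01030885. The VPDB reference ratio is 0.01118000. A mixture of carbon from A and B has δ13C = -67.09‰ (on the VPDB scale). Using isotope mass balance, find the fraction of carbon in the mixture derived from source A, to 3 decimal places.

δ_A = (0.01104008/0.01118000 − 1)×1000 = (0.987485 − 1)×1000 = -12.515‰
δ_B = (0.01030885/0.01118000 − 1)×1000 = (0.922080 − 1)×1000 = -77.920‰
f_A = (δ_mix − δ_B)/(δ_A − δ_B) = (-67.09 − (-77.920))/(-12.515 − (-77.920))
f_A = 10.830 / 65.405 = 0.1656

0.166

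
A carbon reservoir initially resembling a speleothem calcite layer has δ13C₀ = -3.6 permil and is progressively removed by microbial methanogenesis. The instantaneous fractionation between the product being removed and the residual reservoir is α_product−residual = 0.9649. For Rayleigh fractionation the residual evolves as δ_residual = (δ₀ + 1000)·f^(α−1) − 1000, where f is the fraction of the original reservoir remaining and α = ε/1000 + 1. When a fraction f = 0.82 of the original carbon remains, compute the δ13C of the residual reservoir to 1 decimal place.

Rayleigh residual: δ_res = (δ₀ + 1000)·f^(α−1) − 1000
α − 1 = -0.03510
f^(α−1) = 0.82^(-0.03510) = 1.006990
δ_res = (-3.6 + 1000) × 1.006990 − 1000 = 1003.365 − 1000 = 3.36 permil

3.4 permil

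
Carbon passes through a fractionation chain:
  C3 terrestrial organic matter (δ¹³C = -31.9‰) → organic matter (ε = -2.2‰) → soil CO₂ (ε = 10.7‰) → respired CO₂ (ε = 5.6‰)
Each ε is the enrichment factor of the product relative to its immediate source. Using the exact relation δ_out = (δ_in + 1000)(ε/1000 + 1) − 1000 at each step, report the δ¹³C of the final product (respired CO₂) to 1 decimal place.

step 1: δ = (-31.90 + 1000)·(-2.2/1000 + 1) − 1000 = -34.03‰
step 2: δ = (-34.03 + 1000)·(10.7/1000 + 1) − 1000 = -23.69‰
step 3: δ = (-23.69 + 1000)·(5.6/1000 + 1) − 1000 = -18.23‰

-18.2‰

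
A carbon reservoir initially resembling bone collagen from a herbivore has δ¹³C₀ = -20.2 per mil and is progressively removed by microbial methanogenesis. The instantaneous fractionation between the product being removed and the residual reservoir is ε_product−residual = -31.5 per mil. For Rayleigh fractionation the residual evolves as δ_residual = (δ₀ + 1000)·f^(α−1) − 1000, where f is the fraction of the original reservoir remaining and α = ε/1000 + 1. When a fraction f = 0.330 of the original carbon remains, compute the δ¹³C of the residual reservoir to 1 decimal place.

Rayleigh residual: δ_res = (δ₀ + 1000)·f^(α−1) − 1000
α = ε/1000 + 1 = 0.96850, so α − 1 = -0.03150
f^(α−1) = 0.330^(-0.03150) = 1.035540
δ_res = (-20.2 + 1000) × 1.035540 − 1000 = 1014.622 − 1000 = 14.62 per mil

14.6 per mil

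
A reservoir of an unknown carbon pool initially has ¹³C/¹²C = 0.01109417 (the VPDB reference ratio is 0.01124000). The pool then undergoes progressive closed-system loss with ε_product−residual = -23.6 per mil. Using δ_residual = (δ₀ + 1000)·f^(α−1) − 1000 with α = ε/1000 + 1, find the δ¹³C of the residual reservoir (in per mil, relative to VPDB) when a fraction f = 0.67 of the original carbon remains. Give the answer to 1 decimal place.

δ₀ = (0.01109417/0.01124000 − 1)×1000 = (0.987026 − 1)×1000 = -12.974 per mil
α − 1 = ε/1000 = -0.0236
f^(α−1) = 0.67^(-0.0236) = 1.009496
δ_res = (-12.974 + 1000) × 1.009496 − 1000 = 996.399 − 1000 = -3.60 per mil

-3.6 per mil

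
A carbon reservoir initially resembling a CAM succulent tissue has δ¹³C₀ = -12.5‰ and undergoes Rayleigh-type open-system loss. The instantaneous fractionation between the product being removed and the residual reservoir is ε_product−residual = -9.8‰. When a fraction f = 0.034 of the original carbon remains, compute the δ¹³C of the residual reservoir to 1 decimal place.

Rayleigh residual: δ_res = (δ₀ + 1000)·f^(α−1) − 1000
α = ε/1000 + 1 = 0.99020, so α − 1 = -0.00980
f^(α−1) = 0.034^(-0.00980) = 1.033693
δ_res = (-12.5 + 1000) × 1.033693 − 1000 = 1020.772 − 1000 = 20.77‰

20.8‰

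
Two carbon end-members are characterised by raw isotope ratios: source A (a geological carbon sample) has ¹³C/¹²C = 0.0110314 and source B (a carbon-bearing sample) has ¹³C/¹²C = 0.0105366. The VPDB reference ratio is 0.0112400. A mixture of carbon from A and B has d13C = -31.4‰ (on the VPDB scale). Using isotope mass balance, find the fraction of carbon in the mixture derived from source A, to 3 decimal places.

0.708

δ_A = (0.0110314/0.0112400 − 1)×1000 = (0.981441 − 1)×1000 = -18.559‰
δ_B = (0.0105366/0.0112400 − 1)×1000 = (0.937420 − 1)×1000 = -62.580‰
f_A = (δ_mix − δ_B)/(δ_A − δ_B) = (-31.4 − (-62.580))/(-18.559 − (-62.580))
f_A = 31.180 / 44.021 = 0.7083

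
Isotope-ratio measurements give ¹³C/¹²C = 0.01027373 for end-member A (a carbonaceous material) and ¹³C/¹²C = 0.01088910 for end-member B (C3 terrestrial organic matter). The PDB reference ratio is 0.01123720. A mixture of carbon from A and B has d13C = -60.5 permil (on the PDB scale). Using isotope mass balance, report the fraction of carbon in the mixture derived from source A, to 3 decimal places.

δ_A = (0.01027373/0.01123720 − 1)×1000 = (0.914261 − 1)×1000 = -85.739 permil
δ_B = (0.01088910/0.01123720 − 1)×1000 = (0.969023 − 1)×1000 = -30.977 permil
f_A = (δ_mix − δ_B)/(δ_A − δ_B) = (-60.5 − (-30.977))/(-85.739 − (-30.977))
f_A = -29.523 / -54.762 = 0.5391

0.539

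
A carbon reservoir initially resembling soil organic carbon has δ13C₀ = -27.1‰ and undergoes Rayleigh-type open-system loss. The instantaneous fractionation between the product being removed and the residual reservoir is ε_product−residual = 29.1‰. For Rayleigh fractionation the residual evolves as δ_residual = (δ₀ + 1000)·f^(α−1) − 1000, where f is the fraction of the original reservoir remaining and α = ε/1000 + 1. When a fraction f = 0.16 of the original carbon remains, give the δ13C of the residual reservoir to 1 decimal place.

-77.6‰

Rayleigh residual: δ_res = (δ₀ + 1000)·f^(α−1) − 1000
α = ε/1000 + 1 = 1.02910, so α − 1 = 0.02910
f^(α−1) = 0.16^(0.02910) = 0.948069
δ_res = (-27.1 + 1000) × 0.948069 − 1000 = 922.376 − 1000 = -77.62‰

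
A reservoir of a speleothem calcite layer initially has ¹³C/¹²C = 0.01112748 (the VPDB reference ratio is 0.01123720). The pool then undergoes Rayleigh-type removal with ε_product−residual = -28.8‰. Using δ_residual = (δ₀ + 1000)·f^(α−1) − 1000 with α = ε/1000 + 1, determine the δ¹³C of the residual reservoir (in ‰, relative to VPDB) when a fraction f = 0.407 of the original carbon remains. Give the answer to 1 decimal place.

16.2‰

δ₀ = (0.01112748/0.01123720 − 1)×1000 = (0.990236 − 1)×1000 = -9.764‰
α − 1 = ε/1000 = -0.0288
f^(α−1) = 0.407^(-0.0288) = 1.026228
δ_res = (-9.764 + 1000) × 1.026228 − 1000 = 1016.207 − 1000 = 16.21‰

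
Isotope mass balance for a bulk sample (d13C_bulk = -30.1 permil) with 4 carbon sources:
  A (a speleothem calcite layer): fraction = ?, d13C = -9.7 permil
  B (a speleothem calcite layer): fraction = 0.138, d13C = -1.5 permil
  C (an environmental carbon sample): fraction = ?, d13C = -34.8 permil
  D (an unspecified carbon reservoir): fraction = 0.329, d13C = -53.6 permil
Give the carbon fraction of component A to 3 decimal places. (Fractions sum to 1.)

Let f_A and f_C be the unknown fractions; fractions sum to 1 so f_A + f_C = 0.533.
Mass balance: Σ fᵢ·δᵢ = δ_bulk ⇒ f_A·(-9.7) + f_C·(-34.8) = -30.1 − (-17.841) = -12.259
Substitute f_C = 0.533 − f_A:
f_A·(-9.7 − -34.8) = -12.259 − 0.533×(-34.8) = 6.290
f_A = 6.290 / 25.1 = 0.2506

0.251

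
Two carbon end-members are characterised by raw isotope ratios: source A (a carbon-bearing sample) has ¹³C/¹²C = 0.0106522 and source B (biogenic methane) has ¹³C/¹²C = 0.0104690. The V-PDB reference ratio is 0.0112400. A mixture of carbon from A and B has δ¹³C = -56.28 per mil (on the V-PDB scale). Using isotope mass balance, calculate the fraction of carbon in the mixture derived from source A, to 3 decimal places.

0.756

δ_A = (0.0106522/0.0112400 − 1)×1000 = (0.947705 − 1)×1000 = -52.295 per mil
δ_B = (0.0104690/0.0112400 − 1)×1000 = (0.931406 − 1)×1000 = -68.594 per mil
f_A = (δ_mix − δ_B)/(δ_A − δ_B) = (-56.28 − (-68.594))/(-52.295 − (-68.594))
f_A = 12.314 / 16.299 = 0.7555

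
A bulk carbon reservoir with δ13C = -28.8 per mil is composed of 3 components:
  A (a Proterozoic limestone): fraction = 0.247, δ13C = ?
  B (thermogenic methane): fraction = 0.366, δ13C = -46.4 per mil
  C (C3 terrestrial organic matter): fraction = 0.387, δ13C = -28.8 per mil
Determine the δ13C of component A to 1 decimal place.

Isotope mass balance: δ_bulk = Σ fᵢ·δᵢ.
-28.8 = 0.247×δ_A + 0.366×(-46.4) + 0.387×(-28.8)
0.247·δ_A = -28.8 − (-28.128) = -0.672
δ_A = -0.672 / 0.247 = -2.72 per mil

-2.7 per mil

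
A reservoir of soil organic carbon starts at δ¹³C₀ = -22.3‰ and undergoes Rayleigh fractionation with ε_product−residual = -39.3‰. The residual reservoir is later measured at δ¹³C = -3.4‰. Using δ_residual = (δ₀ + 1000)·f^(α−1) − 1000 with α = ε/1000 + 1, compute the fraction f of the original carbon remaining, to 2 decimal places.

0.61

α − 1 = ε/1000 = -0.0393
(δ_res + 1000)/(δ₀ + 1000) = (-3.4 + 1000)/(-22.3 + 1000) = 996.6/977.7 = 1.019331
f = 1.019331^(1/-0.0393) = exp(ln(1.019331)/-0.0393) = exp(0.01915/-0.0393)
f = exp(-0.4872) = 0.6143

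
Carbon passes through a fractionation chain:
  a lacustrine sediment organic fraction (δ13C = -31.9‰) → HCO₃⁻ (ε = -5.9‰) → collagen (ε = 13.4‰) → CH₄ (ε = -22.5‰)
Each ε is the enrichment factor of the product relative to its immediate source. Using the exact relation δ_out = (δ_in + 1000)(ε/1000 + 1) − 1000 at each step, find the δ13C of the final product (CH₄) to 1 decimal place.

-46.7‰

step 1: δ = (-31.90 + 1000)·(-5.9/1000 + 1) − 1000 = -37.61‰
step 2: δ = (-37.61 + 1000)·(13.4/1000 + 1) − 1000 = -24.72‰
step 3: δ = (-24.72 + 1000)·(-22.5/1000 + 1) − 1000 = -46.66‰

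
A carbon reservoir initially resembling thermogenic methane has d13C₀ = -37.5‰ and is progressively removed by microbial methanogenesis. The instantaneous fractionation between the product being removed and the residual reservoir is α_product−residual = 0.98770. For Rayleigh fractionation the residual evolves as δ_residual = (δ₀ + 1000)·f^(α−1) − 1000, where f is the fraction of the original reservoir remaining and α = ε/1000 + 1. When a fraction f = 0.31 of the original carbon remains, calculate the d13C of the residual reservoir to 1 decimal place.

-23.5‰

Rayleigh residual: δ_res = (δ₀ + 1000)·f^(α−1) − 1000
α − 1 = -0.01230
f^(α−1) = 0.31^(-0.01230) = 1.014510
δ_res = (-37.5 + 1000) × 1.014510 − 1000 = 976.466 − 1000 = -23.53‰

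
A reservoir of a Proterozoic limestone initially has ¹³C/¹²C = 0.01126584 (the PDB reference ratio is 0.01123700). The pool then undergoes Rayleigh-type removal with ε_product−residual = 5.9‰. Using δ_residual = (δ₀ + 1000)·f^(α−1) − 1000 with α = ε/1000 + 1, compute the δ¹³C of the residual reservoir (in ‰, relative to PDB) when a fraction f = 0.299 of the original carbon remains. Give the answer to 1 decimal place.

δ₀ = (0.01126584/0.01123700 − 1)×1000 = (1.002567 − 1)×1000 = 2.567‰
α − 1 = ε/1000 = 0.0059
f^(α−1) = 0.299^(0.0059) = 0.992902
δ_res = (2.567 + 1000) × 0.992902 − 1000 = 995.450 − 1000 = -4.55‰

-4.5‰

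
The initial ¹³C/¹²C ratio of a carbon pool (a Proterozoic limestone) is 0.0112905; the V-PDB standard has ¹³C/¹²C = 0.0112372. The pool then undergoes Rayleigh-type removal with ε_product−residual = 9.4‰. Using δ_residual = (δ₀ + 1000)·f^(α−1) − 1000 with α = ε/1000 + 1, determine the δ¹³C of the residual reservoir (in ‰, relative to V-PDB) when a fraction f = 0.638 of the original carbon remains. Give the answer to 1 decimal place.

0.5‰

δ₀ = (0.0112905/0.0112372 − 1)×1000 = (1.004743 − 1)×1000 = 4.743‰
α − 1 = ε/1000 = 0.0094
f^(α−1) = 0.638^(0.0094) = 0.995784
δ_res = (4.743 + 1000) × 0.995784 − 1000 = 1000.508 − 1000 = 0.51‰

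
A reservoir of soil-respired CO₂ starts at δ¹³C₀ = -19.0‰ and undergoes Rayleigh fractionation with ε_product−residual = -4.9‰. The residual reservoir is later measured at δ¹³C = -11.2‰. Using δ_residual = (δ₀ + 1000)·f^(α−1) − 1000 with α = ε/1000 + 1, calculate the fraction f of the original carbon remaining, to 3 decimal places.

0.199

α − 1 = ε/1000 = -0.0049
(δ_res + 1000)/(δ₀ + 1000) = (-11.2 + 1000)/(-19.0 + 1000) = 988.8/981.0 = 1.007951
f = 1.007951^(1/-0.0049) = exp(ln(1.007951)/-0.0049) = exp(0.00792/-0.0049)
f = exp(-1.6163) = 0.1986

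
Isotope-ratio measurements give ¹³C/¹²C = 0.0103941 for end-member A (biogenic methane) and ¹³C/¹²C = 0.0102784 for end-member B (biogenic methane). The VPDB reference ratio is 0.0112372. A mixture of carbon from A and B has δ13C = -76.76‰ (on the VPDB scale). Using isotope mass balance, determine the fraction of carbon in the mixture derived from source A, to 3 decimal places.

δ_A = (0.0103941/0.0112372 − 1)×1000 = (0.924972 − 1)×1000 = -75.028‰
δ_B = (0.0102784/0.0112372 − 1)×1000 = (0.914676 − 1)×1000 = -85.324‰
f_A = (δ_mix − δ_B)/(δ_A − δ_B) = (-76.76 − (-85.324))/(-75.028 − (-85.324))
f_A = 8.564 / 10.296 = 0.8317

0.832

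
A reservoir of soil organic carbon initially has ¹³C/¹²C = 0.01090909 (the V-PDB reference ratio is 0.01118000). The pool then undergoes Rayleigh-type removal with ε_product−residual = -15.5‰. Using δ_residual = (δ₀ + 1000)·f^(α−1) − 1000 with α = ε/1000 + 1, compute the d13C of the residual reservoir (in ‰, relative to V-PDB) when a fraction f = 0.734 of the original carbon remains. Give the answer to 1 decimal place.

-19.5‰

δ₀ = (0.01090909/0.01118000 − 1)×1000 = (0.975768 − 1)×1000 = -24.232‰
α − 1 = ε/1000 = -0.0155
f^(α−1) = 0.734^(-0.0155) = 1.004805
δ_res = (-24.232 + 1000) × 1.004805 − 1000 = 980.457 − 1000 = -19.54‰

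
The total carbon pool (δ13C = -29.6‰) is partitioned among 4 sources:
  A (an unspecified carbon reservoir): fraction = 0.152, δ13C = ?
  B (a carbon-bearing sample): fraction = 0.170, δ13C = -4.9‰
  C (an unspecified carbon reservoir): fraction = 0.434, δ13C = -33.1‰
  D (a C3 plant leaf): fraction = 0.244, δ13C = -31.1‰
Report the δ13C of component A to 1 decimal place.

-44.8‰

Isotope mass balance: δ_bulk = Σ fᵢ·δᵢ.
-29.6 = 0.152×δ_A + 0.170×(-4.9) + 0.434×(-33.1) + 0.244×(-31.1)
0.152·δ_A = -29.6 − (-22.787) = -6.813
δ_A = -6.813 / 0.152 = -44.82‰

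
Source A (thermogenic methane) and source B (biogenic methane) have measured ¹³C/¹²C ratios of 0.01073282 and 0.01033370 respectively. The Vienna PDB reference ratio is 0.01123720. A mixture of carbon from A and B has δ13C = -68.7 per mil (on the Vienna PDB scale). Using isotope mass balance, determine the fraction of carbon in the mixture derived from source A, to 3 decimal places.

δ_A = (0.01073282/0.01123720 − 1)×1000 = (0.955115 − 1)×1000 = -44.885 per mil
δ_B = (0.01033370/0.01123720 − 1)×1000 = (0.919597 − 1)×1000 = -80.403 per mil
f_A = (δ_mix − δ_B)/(δ_A − δ_B) = (-68.7 − (-80.403))/(-44.885 − (-80.403))
f_A = 11.703 / 35.518 = 0.3295

0.329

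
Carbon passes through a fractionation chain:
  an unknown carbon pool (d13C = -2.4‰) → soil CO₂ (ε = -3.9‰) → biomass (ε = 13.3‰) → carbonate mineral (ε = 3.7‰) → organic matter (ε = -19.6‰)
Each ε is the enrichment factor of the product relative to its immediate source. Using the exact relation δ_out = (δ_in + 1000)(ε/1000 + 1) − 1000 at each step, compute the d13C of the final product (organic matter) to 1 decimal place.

-9.2‰

step 1: δ = (-2.40 + 1000)·(-3.9/1000 + 1) − 1000 = -6.29‰
step 2: δ = (-6.29 + 1000)·(13.3/1000 + 1) − 1000 = 6.93‰
step 3: δ = (6.93 + 1000)·(3.7/1000 + 1) − 1000 = 10.65‰
step 4: δ = (10.65 + 1000)·(-19.6/1000 + 1) − 1000 = -9.16‰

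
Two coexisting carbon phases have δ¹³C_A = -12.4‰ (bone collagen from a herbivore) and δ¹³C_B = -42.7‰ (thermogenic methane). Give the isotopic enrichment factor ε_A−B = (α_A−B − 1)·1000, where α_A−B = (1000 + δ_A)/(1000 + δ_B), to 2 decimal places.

α_A−B = (1000 + -12.4) / (1000 + -42.7) = 987.6 / 957.3 = 1.031652
ε_A−B = (1.031652 − 1) × 1000 = 31.652‰
(The approximation ε ≈ δ_A − δ_B would give 30.3‰.)

31.65‰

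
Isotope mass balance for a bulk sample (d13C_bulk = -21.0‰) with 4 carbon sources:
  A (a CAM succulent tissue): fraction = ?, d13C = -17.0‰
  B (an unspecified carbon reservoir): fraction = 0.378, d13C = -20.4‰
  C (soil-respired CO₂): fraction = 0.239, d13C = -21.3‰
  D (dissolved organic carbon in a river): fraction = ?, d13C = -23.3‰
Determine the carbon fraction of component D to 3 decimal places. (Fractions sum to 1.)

0.268

Let f_D and f_A be the unknown fractions; fractions sum to 1 so f_D + f_A = 0.383.
Mass balance: Σ fᵢ·δᵢ = δ_bulk ⇒ f_D·(-23.3) + f_A·(-17.0) = -21.0 − (-12.802) = -8.198
Substitute f_A = 0.383 − f_D:
f_D·(-23.3 − -17.0) = -8.198 − 0.383×(-17.0) = -1.687
f_D = -1.687 / -6.3 = 0.2678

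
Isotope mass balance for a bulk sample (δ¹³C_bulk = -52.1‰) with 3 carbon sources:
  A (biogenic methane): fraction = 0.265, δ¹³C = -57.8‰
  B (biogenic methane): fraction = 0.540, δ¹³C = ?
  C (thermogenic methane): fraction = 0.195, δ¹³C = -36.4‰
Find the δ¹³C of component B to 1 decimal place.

Isotope mass balance: δ_bulk = Σ fᵢ·δᵢ.
-52.1 = 0.265×(-57.8) + 0.540×δ_B + 0.195×(-36.4)
0.540·δ_B = -52.1 − (-22.415) = -29.685
δ_B = -29.685 / 0.540 = -54.97‰

-55.0‰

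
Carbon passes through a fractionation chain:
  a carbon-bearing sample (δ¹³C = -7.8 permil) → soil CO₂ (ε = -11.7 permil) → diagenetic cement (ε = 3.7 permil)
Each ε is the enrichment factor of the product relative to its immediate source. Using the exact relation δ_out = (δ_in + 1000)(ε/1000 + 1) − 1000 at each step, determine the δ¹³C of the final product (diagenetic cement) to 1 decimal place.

-15.8 permil

step 1: δ = (-7.80 + 1000)·(-11.7/1000 + 1) − 1000 = -19.41 permil
step 2: δ = (-19.41 + 1000)·(3.7/1000 + 1) − 1000 = -15.78 permil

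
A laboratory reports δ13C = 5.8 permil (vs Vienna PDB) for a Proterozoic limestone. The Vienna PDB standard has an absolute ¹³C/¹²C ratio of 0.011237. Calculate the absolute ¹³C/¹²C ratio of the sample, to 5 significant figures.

0.011302

R_sample = R_standard × (δ13C/1000 + 1)
R_sample = 0.011237 × (5.8/1000 + 1) = 0.011237 × 1.005800
R_sample = 0.0113022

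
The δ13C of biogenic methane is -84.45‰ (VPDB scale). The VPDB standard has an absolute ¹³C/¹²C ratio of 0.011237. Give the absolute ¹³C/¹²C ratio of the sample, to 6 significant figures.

R_sample = R_standard × (δ13C/1000 + 1)
R_sample = 0.011237 × (-84.45/1000 + 1) = 0.011237 × 0.915550
R_sample = 0.0102880

0.0102880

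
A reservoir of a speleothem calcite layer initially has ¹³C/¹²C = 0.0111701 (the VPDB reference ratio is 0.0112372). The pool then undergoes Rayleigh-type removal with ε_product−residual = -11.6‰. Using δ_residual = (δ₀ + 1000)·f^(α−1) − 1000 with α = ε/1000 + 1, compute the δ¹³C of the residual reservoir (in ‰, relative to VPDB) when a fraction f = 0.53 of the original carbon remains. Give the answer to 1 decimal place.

δ₀ = (0.0111701/0.0112372 − 1)×1000 = (0.994029 − 1)×1000 = -5.971‰
α − 1 = ε/1000 = -0.0116
f^(α−1) = 0.53^(-0.0116) = 1.007392
δ_res = (-5.971 + 1000) × 1.007392 − 1000 = 1001.376 − 1000 = 1.38‰

1.4‰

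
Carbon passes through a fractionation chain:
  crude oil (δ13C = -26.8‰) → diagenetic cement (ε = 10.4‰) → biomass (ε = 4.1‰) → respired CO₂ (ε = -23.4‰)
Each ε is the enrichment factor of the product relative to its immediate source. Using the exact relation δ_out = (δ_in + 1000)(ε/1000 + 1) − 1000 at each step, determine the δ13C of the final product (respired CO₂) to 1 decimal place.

step 1: δ = (-26.80 + 1000)·(10.4/1000 + 1) − 1000 = -16.68‰
step 2: δ = (-16.68 + 1000)·(4.1/1000 + 1) − 1000 = -12.65‰
step 3: δ = (-12.65 + 1000)·(-23.4/1000 + 1) − 1000 = -35.75‰

-35.8‰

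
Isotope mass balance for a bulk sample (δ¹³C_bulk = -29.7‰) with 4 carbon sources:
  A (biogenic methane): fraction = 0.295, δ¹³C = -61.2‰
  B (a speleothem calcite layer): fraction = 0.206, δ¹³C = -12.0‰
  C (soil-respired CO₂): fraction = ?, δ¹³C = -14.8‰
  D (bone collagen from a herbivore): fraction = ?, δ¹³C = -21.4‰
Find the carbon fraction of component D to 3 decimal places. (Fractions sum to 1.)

0.271

Let f_D and f_C be the unknown fractions; fractions sum to 1 so f_D + f_C = 0.499.
Mass balance: Σ fᵢ·δᵢ = δ_bulk ⇒ f_D·(-21.4) + f_C·(-14.8) = -29.7 − (-20.526) = -9.174
Substitute f_C = 0.499 − f_D:
f_D·(-21.4 − -14.8) = -9.174 − 0.499×(-14.8) = -1.789
f_D = -1.789 / -6.6 = 0.2710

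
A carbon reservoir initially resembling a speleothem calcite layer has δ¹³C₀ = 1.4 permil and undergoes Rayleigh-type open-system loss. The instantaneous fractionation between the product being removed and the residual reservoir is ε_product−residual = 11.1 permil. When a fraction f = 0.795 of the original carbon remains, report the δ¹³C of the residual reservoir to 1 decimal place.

Rayleigh residual: δ_res = (δ₀ + 1000)·f^(α−1) − 1000
α = ε/1000 + 1 = 1.01110, so α − 1 = 0.01110
f^(α−1) = 0.795^(0.01110) = 0.997457
δ_res = (1.4 + 1000) × 0.997457 − 1000 = 998.853 − 1000 = -1.15 permil

-1.1 permil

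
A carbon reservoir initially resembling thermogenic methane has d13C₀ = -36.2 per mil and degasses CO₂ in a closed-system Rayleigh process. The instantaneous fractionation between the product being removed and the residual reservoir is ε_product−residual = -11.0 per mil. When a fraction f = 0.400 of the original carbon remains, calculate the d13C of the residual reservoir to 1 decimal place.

-26.4 per mil

Rayleigh residual: δ_res = (δ₀ + 1000)·f^(α−1) − 1000
α = ε/1000 + 1 = 0.98900, so α − 1 = -0.01100
f^(α−1) = 0.400^(-0.01100) = 1.010130
δ_res = (-36.2 + 1000) × 1.010130 − 1000 = 973.563 − 1000 = -26.44 per mil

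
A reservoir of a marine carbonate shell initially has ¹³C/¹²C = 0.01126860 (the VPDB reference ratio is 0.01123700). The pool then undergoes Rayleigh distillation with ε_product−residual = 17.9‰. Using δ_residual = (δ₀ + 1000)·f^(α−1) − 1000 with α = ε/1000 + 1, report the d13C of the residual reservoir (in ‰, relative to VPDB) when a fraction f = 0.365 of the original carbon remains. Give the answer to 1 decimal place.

δ₀ = (0.01126860/0.01123700 − 1)×1000 = (1.002812 − 1)×1000 = 2.812‰
α − 1 = ε/1000 = 0.0179
f^(α−1) = 0.365^(0.0179) = 0.982121
δ_res = (2.812 + 1000) × 0.982121 − 1000 = 984.883 − 1000 = -15.12‰

-15.1‰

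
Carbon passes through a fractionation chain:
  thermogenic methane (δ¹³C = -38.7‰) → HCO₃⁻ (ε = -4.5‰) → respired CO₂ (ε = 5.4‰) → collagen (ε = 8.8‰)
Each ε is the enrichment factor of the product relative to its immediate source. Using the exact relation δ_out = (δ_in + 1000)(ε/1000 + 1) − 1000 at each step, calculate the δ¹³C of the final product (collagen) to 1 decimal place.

-29.4‰

step 1: δ = (-38.70 + 1000)·(-4.5/1000 + 1) − 1000 = -43.03‰
step 2: δ = (-43.03 + 1000)·(5.4/1000 + 1) − 1000 = -37.86‰
step 3: δ = (-37.86 + 1000)·(8.8/1000 + 1) − 1000 = -29.39‰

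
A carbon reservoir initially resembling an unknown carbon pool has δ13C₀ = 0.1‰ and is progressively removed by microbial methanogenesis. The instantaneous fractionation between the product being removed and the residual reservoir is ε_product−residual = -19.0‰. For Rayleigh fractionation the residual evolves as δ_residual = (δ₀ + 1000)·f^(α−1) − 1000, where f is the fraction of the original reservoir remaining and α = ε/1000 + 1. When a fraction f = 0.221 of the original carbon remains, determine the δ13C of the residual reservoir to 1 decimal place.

29.2‰

Rayleigh residual: δ_res = (δ₀ + 1000)·f^(α−1) − 1000
α = ε/1000 + 1 = 0.98100, so α − 1 = -0.01900
f^(α−1) = 0.221^(-0.01900) = 1.029098
δ_res = (0.1 + 1000) × 1.029098 − 1000 = 1029.200 − 1000 = 29.20‰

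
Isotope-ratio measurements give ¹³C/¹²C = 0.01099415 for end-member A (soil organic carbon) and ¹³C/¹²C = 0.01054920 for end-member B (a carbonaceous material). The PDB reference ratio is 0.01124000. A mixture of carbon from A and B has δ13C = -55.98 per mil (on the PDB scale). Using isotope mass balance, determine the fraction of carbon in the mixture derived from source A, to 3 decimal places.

0.138

δ_A = (0.01099415/0.01124000 − 1)×1000 = (0.978127 − 1)×1000 = -21.873 per mil
δ_B = (0.01054920/0.01124000 − 1)×1000 = (0.938541 − 1)×1000 = -61.459 per mil
f_A = (δ_mix − δ_B)/(δ_A − δ_B) = (-55.98 − (-61.459))/(-21.873 − (-61.459))
f_A = 5.479 / 39.586 = 0.1384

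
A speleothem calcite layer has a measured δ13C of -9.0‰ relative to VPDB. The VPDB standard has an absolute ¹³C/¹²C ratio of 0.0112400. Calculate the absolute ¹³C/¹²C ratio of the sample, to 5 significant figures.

R_sample = R_standard × (δ13C/1000 + 1)
R_sample = 0.0112400 × (-9.0/1000 + 1) = 0.0112400 × 0.991000
R_sample = 0.0111388

0.011139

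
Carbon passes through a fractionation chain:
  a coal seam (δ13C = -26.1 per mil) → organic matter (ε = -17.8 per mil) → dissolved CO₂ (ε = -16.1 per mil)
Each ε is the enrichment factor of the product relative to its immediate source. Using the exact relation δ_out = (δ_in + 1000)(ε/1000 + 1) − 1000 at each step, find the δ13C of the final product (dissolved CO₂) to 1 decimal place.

step 1: δ = (-26.10 + 1000)·(-17.8/1000 + 1) − 1000 = -43.44 per mil
step 2: δ = (-43.44 + 1000)·(-16.1/1000 + 1) − 1000 = -58.84 per mil

-58.8 per mil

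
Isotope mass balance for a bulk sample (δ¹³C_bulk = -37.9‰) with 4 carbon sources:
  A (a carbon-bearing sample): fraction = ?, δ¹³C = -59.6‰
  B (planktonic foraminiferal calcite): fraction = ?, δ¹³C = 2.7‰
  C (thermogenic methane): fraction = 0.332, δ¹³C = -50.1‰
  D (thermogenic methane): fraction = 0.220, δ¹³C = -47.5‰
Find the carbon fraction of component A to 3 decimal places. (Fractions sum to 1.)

0.193

Let f_A and f_B be the unknown fractions; fractions sum to 1 so f_A + f_B = 0.448.
Mass balance: Σ fᵢ·δᵢ = δ_bulk ⇒ f_A·(-59.6) + f_B·(2.7) = -37.9 − (-27.083) = -10.817
Substitute f_B = 0.448 − f_A:
f_A·(-59.6 − 2.7) = -10.817 − 0.448×(2.7) = -12.026
f_A = -12.026 / -62.3 = 0.1930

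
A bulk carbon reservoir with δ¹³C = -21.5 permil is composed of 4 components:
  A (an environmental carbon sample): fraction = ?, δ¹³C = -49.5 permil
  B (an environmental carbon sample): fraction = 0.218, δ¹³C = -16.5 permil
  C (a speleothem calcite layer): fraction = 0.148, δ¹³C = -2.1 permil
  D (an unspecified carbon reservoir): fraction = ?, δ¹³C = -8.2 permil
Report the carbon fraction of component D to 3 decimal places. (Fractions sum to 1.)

Let f_D and f_A be the unknown fractions; fractions sum to 1 so f_D + f_A = 0.634.
Mass balance: Σ fᵢ·δᵢ = δ_bulk ⇒ f_D·(-8.2) + f_A·(-49.5) = -21.5 − (-3.908) = -17.592
Substitute f_A = 0.634 − f_D:
f_D·(-8.2 − -49.5) = -17.592 − 0.634×(-49.5) = 13.791
f_D = 13.791 / 41.3 = 0.3339

0.334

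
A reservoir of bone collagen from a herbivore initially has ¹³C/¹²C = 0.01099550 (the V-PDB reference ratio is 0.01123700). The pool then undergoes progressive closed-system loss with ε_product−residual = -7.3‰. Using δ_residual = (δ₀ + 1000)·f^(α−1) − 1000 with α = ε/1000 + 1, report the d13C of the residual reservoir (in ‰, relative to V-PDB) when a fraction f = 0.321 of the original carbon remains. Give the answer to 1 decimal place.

-13.3‰

δ₀ = (0.01099550/0.01123700 − 1)×1000 = (0.978508 − 1)×1000 = -21.492‰
α − 1 = ε/1000 = -0.0073
f^(α−1) = 0.321^(-0.0073) = 1.008330
δ_res = (-21.492 + 1000) × 1.008330 − 1000 = 986.659 − 1000 = -13.34‰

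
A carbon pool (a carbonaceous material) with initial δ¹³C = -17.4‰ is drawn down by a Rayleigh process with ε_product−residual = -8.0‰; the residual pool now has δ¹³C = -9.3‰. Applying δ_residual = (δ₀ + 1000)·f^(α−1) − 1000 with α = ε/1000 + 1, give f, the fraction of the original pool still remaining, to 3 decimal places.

0.358

α − 1 = ε/1000 = -0.0080
(δ_res + 1000)/(δ₀ + 1000) = (-9.3 + 1000)/(-17.4 + 1000) = 990.7/982.6 = 1.008243
f = 1.008243^(1/-0.0080) = exp(ln(1.008243)/-0.0080) = exp(0.00821/-0.0080)
f = exp(-1.0262) = 0.3584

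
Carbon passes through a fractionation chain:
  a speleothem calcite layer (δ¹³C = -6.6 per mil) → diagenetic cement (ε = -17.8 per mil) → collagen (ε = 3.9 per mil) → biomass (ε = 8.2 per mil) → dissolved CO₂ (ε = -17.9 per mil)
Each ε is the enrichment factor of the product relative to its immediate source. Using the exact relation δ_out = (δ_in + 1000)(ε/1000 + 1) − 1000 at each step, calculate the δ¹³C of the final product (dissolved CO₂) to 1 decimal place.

-30.1 per mil

step 1: δ = (-6.60 + 1000)·(-17.8/1000 + 1) − 1000 = -24.28 per mil
step 2: δ = (-24.28 + 1000)·(3.9/1000 + 1) − 1000 = -20.48 per mil
step 3: δ = (-20.48 + 1000)·(8.2/1000 + 1) − 1000 = -12.45 per mil
step 4: δ = (-12.45 + 1000)·(-17.9/1000 + 1) − 1000 = -30.12 per mil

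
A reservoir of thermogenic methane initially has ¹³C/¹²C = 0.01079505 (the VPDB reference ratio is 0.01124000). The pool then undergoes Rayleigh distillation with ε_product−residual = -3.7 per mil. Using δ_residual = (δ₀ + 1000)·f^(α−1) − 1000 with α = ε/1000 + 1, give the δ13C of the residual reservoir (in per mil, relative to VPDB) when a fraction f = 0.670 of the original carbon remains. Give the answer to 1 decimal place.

-38.2 per mil

δ₀ = (0.01079505/0.01124000 − 1)×1000 = (0.960414 − 1)×1000 = -39.586 per mil
α − 1 = ε/1000 = -0.0037
f^(α−1) = 0.670^(-0.0037) = 1.001483
δ_res = (-39.586 + 1000) × 1.001483 − 1000 = 961.838 − 1000 = -38.16 per mil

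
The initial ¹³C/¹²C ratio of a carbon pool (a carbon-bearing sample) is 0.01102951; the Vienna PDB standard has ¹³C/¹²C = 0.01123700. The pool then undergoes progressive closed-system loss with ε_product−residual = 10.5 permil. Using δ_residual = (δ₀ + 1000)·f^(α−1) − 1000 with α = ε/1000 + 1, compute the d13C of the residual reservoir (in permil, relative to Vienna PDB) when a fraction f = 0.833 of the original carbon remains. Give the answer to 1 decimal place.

-20.3 permil

δ₀ = (0.01102951/0.01123700 − 1)×1000 = (0.981535 − 1)×1000 = -18.465 permil
α − 1 = ε/1000 = 0.0105
f^(α−1) = 0.833^(0.0105) = 0.998083
δ_res = (-18.465 + 1000) × 0.998083 − 1000 = 979.654 − 1000 = -20.35 permil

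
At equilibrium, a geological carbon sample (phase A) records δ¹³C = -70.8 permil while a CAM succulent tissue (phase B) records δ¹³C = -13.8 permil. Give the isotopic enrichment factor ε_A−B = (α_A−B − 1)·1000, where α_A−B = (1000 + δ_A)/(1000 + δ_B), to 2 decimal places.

α_A−B = (1000 + -70.8) / (1000 + -13.8) = 929.2 / 986.2 = 0.942202
ε_A−B = (0.942202 − 1) × 1000 = -57.798 permil
(The approximation ε ≈ δ_A − δ_B would give -57.0 permil.)

-57.80 permil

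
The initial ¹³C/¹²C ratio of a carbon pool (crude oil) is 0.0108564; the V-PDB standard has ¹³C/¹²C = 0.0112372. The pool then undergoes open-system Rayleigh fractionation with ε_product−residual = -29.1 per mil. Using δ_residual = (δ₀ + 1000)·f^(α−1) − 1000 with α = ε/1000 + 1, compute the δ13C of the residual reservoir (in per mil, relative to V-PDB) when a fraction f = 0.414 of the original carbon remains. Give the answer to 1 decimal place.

δ₀ = (0.0108564/0.0112372 − 1)×1000 = (0.966113 − 1)×1000 = -33.887 per mil
α − 1 = ε/1000 = -0.0291
f^(α−1) = 0.414^(-0.0291) = 1.025995
δ_res = (-33.887 + 1000) × 1.025995 − 1000 = 991.227 − 1000 = -8.77 per mil

-8.8 per mil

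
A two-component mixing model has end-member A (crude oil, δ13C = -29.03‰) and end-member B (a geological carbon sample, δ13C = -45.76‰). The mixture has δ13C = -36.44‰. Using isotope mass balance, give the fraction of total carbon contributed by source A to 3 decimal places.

δ_mix = f_A·δ_A + (1 − f_A)·δ_B  ⇒  f_A = (δ_mix − δ_B)/(δ_A − δ_B)
f_A = (-36.44 − (-45.76)) / (-29.03 − (-45.76))
f_A = 9.32 / 16.73 = 0.5571

0.557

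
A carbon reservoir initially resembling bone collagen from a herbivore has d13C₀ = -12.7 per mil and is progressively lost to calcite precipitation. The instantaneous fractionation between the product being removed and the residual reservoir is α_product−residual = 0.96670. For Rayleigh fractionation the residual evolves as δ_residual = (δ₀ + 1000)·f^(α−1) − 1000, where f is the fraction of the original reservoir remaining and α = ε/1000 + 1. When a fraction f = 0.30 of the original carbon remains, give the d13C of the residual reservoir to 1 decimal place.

27.7 per mil

Rayleigh residual: δ_res = (δ₀ + 1000)·f^(α−1) − 1000
α − 1 = -0.03330
f^(α−1) = 0.30^(-0.03330) = 1.040907
δ_res = (-12.7 + 1000) × 1.040907 − 1000 = 1027.687 − 1000 = 27.69 per mil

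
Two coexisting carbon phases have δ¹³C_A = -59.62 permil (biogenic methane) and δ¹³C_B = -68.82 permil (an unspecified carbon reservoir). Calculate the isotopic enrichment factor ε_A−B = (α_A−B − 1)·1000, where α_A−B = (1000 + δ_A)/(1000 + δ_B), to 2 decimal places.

9.88 permil

α_A−B = (1000 + -59.62) / (1000 + -68.82) = 940.38 / 931.18 = 1.009880
ε_A−B = (1.009880 − 1) × 1000 = 9.880 permil
(The approximation ε ≈ δ_A − δ_B would give 9.20 permil.)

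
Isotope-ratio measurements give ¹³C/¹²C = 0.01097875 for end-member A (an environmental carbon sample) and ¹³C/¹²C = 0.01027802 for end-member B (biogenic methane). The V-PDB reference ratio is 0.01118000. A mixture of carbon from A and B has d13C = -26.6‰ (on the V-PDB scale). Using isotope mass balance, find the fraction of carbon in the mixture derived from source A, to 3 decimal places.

0.863

δ_A = (0.01097875/0.01118000 − 1)×1000 = (0.981999 − 1)×1000 = -18.001‰
δ_B = (0.01027802/0.01118000 − 1)×1000 = (0.919322 − 1)×1000 = -80.678‰
f_A = (δ_mix − δ_B)/(δ_A − δ_B) = (-26.6 − (-80.678))/(-18.001 − (-80.678))
f_A = 54.078 / 62.677 = 0.8628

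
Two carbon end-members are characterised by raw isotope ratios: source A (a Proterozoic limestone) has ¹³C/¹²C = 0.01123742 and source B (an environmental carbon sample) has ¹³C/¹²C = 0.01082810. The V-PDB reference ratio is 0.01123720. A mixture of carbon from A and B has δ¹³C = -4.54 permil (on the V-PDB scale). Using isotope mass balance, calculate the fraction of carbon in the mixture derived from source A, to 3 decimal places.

0.875

δ_A = (0.01123742/0.01123720 − 1)×1000 = (1.000020 − 1)×1000 = 0.020 permil
δ_B = (0.01082810/0.01123720 − 1)×1000 = (0.963594 − 1)×1000 = -36.406 permil
f_A = (δ_mix − δ_B)/(δ_A − δ_B) = (-4.54 − (-36.406))/(0.020 − (-36.406))
f_A = 31.866 / 36.425 = 0.8748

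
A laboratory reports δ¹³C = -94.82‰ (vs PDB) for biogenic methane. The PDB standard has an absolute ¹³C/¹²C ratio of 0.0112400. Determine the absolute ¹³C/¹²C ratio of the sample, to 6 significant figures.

0.0101742

R_sample = R_standard × (δ¹³C/1000 + 1)
R_sample = 0.0112400 × (-94.82/1000 + 1) = 0.0112400 × 0.905180
R_sample = 0.0101742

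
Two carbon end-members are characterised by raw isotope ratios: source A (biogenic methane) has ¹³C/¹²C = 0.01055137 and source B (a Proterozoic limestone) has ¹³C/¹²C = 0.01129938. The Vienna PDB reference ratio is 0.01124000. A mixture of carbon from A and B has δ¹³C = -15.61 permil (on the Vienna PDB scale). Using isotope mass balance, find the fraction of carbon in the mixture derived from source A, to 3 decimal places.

δ_A = (0.01055137/0.01124000 − 1)×1000 = (0.938734 − 1)×1000 = -61.266 permil
δ_B = (0.01129938/0.01124000 − 1)×1000 = (1.005283 − 1)×1000 = 5.283 permil
f_A = (δ_mix − δ_B)/(δ_A − δ_B) = (-15.61 − (5.283))/(-61.266 − (5.283))
f_A = -20.893 / -66.549 = 0.3139

0.314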